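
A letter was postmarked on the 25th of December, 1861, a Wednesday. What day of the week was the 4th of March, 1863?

December 25, 1861 → December 25, 1862: 365 days.
December 1862: 31 − 25 = 6 days remain.
Then January (31), February 1863 (28): 31 + 28 = 59 days.
March 1–4, 1863: 4 days.
Residual: 69 days.
Total: 434 days.
434 is a multiple of 7, so the 4th of March, 1863 falls on the same weekday: Wednesday.

Wednesday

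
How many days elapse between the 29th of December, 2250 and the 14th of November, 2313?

22965

Day-of-year of December 29, 2250: 363.
Day-of-year of November 14, 2313: 318.
2250 has 365 days, so 365 − 363 = 2 days remain in 2250.
Full years 2251–2312: 47 common + 15 leap = 47×365 + 15×366 = 22645 days.
Total: 2 + 22645 + 318 = 22965 days.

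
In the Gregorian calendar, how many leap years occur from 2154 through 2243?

21

Years divisible by 4: 2156, 2160, …, 2240 — 22 in all.
Of these, 2200 is divisible by 100 but not 400, so not leap.
Leap years: 22 − 1 = 21.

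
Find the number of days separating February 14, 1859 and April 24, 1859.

February 1859: 28 − 14 = 14 days remain (1859 is not a leap year, so February has 28 days).
Then March (31): 31 days.
April 1–24, 1859: 24 days.
Total: 14 + 31 + 24 = 69 days.

69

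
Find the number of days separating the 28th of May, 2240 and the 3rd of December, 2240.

189

May 2240: 31 − 28 = 3 days remain.
Then June (30), July (31), August (31), September (30), October (31), November (30): 30 + 31 + 31 + 30 + 31 + 30 = 183 days.
December 1–3, 2240: 3 days.
Total: 3 + 183 + 3 = 189 days.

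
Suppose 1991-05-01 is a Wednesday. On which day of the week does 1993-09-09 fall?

Thursday

May 1991: 31 − 1 = 30 days remain.
Then 27 full months totalling 823 days.
September 1–9, 1993: 9 days.
Total: 30 + 823 + 9 = 862 days.
862 mod 7 = 1, so 1 day after Wednesday is Thursday.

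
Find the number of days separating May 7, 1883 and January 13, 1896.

Day-of-year of May 7, 1883: 127.
Day-of-year of January 13, 1896: 13.
1883 has 365 days, so 365 − 127 = 238 days remain in 1883.
Full years 1884–1895: 9 common + 3 leap = 9×365 + 3×366 = 4383 days.
Total: 238 + 4383 + 13 = 4634 days.

4634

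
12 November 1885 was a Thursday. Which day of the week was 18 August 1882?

Friday

Count forward from the earlier date (August 18, 1882) to the later (November 12, 1885):
Day-of-year of August 18, 1882: 230.
Day-of-year of November 12, 1885: 316.
1882 has 365 days, so 365 − 230 = 135 days remain in 1882.
Full years: 1883: 365; 1884: 366. Sum = 731.
Total: 135 + 731 + 316 = 1182 days.
1182 mod 7 = 6, so 6 days before Thursday is Friday.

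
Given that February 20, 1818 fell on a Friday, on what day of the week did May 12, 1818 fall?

Tuesday

February 1818: 28 − 20 = 8 days remain (1818 is not a leap year, so February has 28 days).
Then March (31), April (30): 31 + 30 = 61 days.
May 1–12, 1818: 12 days.
Total: 8 + 61 + 12 = 81 days.
81 mod 7 = 4, so 4 days after Friday is Tuesday.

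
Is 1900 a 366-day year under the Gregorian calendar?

1900 is not a leap year (divisible by 100 but not 400).

No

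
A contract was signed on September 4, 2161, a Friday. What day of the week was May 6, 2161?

Count forward from the earlier date (May 6, 2161) to the later (September 4, 2161):
May 2161: 31 − 6 = 25 days remain.
Then June (30), July (31), August (31): 30 + 31 + 31 = 92 days.
September 1–4, 2161: 4 days.
Total: 25 + 92 + 4 = 121 days.
121 mod 7 = 2, so 2 days before Friday is Wednesday.

Wednesday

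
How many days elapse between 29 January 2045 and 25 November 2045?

300

January 2045: 31 − 29 = 2 days remain.
Then 9 full months totalling 273 days.
November 1–25, 2045: 25 days.
Total: 2 + 273 + 25 = 300 days.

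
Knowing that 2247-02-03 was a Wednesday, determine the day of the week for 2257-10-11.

Sunday

Day-of-year of February 3, 2247: 34.
Day-of-year of October 11, 2257: 284.
2247 has 365 days, so 365 − 34 = 331 days remain in 2247.
Full years 2248–2256: 6 common + 3 leap = 6×365 + 3×366 = 3288 days.
Total: 331 + 3288 + 284 = 3903 days.
3903 mod 7 = 4, so 4 days after Wednesday is Sunday.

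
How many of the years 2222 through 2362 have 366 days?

Years divisible by 4: 2224, 2228, …, 2360 — 35 in all.
Of these, 2300 is divisible by 100 but not 400, so not leap.
Leap years: 35 − 1 = 34.

34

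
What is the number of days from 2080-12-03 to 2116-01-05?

Day-of-year of December 3, 2080: 338.
Day-of-year of January 5, 2116: 5.
2080 has 366 days, so 366 − 338 = 28 days remain in 2080.
Full years 2081–2115: 28 common + 7 leap = 28×365 + 7×366 = 12782 days.
Total: 28 + 12782 + 5 = 12815 days.

12815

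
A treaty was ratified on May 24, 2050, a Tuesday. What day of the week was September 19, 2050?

May 2050: 31 − 24 = 7 days remain.
Then June (30), July (31), August (31): 30 + 31 + 31 = 92 days.
September 1–19, 2050: 19 days.
Total: 7 + 92 + 19 = 118 days.
118 mod 7 = 6, so 6 days after Tuesday is Monday.

Monday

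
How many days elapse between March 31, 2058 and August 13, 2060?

866

March 31, 2058 → March 31, 2059: 365 days.
March 31, 2059 → March 31, 2060: 366 days (2060 is a leap year).
March 2060: 31 − 31 = 0 days remain.
Then April (30), May (31), June (30), July (31): 30 + 31 + 30 + 31 = 122 days.
August 1–13, 2060: 13 days.
Residual: 135 days.
Total: 866 days.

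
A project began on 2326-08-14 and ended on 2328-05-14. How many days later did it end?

August 14, 2326 → August 14, 2327: 365 days.
August 2327: 31 − 14 = 17 days remain.
Then September (30), October (31), November (30), December (31), January (31), February 2328 (29), March (31), April (30): 30 + 31 + 30 + 31 + 31 + 29 + 31 + 30 = 243 days.
May 1–14, 2328: 14 days.
Residual: 274 days.
Total: 639 days.

639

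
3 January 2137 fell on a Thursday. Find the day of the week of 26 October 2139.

Monday

January 3, 2137 → January 3, 2138: 365 days.
January 3, 2138 → January 3, 2139: 365 days.
January 2139: 31 − 3 = 28 days remain.
Then February 2139 (28), March (31), April (30), May (31), June (30), July (31), August (31), September (30): 28 + 31 + 30 + 31 + 30 + 31 + 31 + 30 = 242 days.
October 1–26, 2139: 26 days.
Residual: 296 days.
Total: 1026 days.
1026 mod 7 = 4, so 4 days after Thursday is Monday.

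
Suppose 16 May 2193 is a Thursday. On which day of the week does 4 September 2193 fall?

May 2193: 31 − 16 = 15 days remain.
Then June (30), July (31), August (31): 30 + 31 + 31 = 92 days.
September 1–4, 2193: 4 days.
Total: 15 + 92 + 4 = 111 days.
111 mod 7 = 6, so 6 days after Thursday is Wednesday.

Wednesday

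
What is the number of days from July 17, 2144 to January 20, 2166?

7857

From July 17, 2144 to July 17, 2165: 21 years, of which 5 contain a Feb 29 — 16×365 + 5×366 = 7670 days.
July 2165: 31 − 17 = 14 days remain.
Then August (31), September (30), October (31), November (30), December (31): 31 + 30 + 31 + 30 + 31 = 153 days.
January 1–20, 2166: 20 days.
Residual: 187 days.
Total: 7857 days.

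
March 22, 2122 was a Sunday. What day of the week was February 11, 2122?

Count forward from the earlier date (February 11, 2122) to the later (March 22, 2122):
February 2122: 28 − 11 = 17 days remain (2122 is not a leap year, so February has 28 days).
March 1–22, 2122: 22 days.
Total: 17 + 22 = 39 days.
39 mod 7 = 4, so 4 days before Sunday is Wednesday.

Wednesday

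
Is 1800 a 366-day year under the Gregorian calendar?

1800 is not a leap year (divisible by 100 but not 400).

No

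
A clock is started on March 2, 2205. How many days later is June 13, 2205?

March 2205: 31 − 2 = 29 days remain.
Then April (30), May (31): 30 + 31 = 61 days.
June 1–13, 2205: 13 days.
Total: 29 + 61 + 13 = 103 days.

103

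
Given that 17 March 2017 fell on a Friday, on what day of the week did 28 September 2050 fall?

Wednesday

From March 17, 2017 to March 17, 2050: 33 years, of which 8 contain a Feb 29 — 25×365 + 8×366 = 12053 days.
March 2050: 31 − 17 = 14 days remain.
Then April (30), May (31), June (30), July (31), August (31): 30 + 31 + 30 + 31 + 31 = 153 days.
September 1–28, 2050: 28 days.
Residual: 195 days.
Total: 12248 days.
12248 mod 7 = 5, so 5 days after Friday is Wednesday.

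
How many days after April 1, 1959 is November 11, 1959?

April 1959: 30 − 1 = 29 days remain.
Then May (31), June (30), July (31), August (31), September (30), October (31): 31 + 30 + 31 + 31 + 30 + 31 = 184 days.
November 1–11, 1959: 11 days.
Total: 29 + 184 + 11 = 224 days.

224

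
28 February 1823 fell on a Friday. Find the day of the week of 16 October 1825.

Day-of-year of February 28, 1823: 59.
Day-of-year of October 16, 1825: 289.
1823 has 365 days, so 365 − 59 = 306 days remain in 1823.
Full years: 1824: 366. Sum = 366.
Total: 306 + 366 + 289 = 961 days.
961 mod 7 = 2, so 2 days after Friday is Sunday.

Sunday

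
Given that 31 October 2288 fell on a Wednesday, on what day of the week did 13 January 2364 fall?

Day-of-year of October 31, 2288: 305.
Day-of-year of January 13, 2364: 13.
2288 has 366 days, so 366 − 305 = 61 days remain in 2288.
Full years 2289–2363: 58 common + 17 leap = 58×365 + 17×366 = 27392 days.
Total: 61 + 27392 + 13 = 27466 days.
27466 mod 7 = 5, so 5 days after Wednesday is Monday.

Monday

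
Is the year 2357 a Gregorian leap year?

2357 is not a leap year.

No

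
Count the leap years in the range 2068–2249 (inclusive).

44

Years divisible by 4: 2068, 2072, …, 2248 — 46 in all.
Of these, 2100, 2200 are divisible by 100 but not 400, so not leap.
Leap years: 46 − 2 = 44.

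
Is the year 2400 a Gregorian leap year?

2400 is a leap year (divisible by 400).

Yes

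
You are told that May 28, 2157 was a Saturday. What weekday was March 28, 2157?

Count forward from the earlier date (March 28, 2157) to the later (May 28, 2157):
March 2157: 31 − 28 = 3 days remain.
Then April (30): 30 days.
May 1–28, 2157: 28 days.
Total: 3 + 30 + 28 = 61 days.
61 mod 7 = 5, so 5 days before Saturday is Monday.

Monday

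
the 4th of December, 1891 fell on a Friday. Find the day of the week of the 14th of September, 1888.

Count forward from the earlier date (September 14, 1888) to the later (December 4, 1891):
Day-of-year of September 14, 1888: 258.
Day-of-year of December 4, 1891: 338.
1888 has 366 days, so 366 − 258 = 108 days remain in 1888.
Full years: 1889: 365; 1890: 365. Sum = 730.
Total: 108 + 730 + 338 = 1176 days.
1176 is a multiple of 7, so the 14th of September, 1888 falls on the same weekday: Friday.

Friday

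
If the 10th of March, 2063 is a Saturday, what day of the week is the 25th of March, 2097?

From March 10, 2063 to March 10, 2097: 34 years, of which 9 contain a Feb 29 — 25×365 + 9×366 = 12419 days.
Within March 2097: 25 − 10 = 15 days.
Total: 12434 days.
12434 mod 7 = 2, so 2 days after Saturday is Monday.

Monday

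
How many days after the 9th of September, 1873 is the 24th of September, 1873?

15

Within September 1873: 24 − 9 = 15 days.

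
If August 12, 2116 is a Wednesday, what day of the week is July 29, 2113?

Count forward from the earlier date (July 29, 2113) to the later (August 12, 2116):
Day-of-year of July 29, 2113: 210.
Day-of-year of August 12, 2116: 225.
2113 has 365 days, so 365 − 210 = 155 days remain in 2113.
Full years: 2114: 365; 2115: 365. Sum = 730.
Total: 155 + 730 + 225 = 1110 days.
1110 mod 7 = 4, so 4 days before Wednesday is Saturday.

Saturday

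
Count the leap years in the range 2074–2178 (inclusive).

Years divisible by 4: 2076, 2080, …, 2176 — 26 in all.
Of these, 2100 is divisible by 100 but not 400, so not leap.
Leap years: 26 − 1 = 25.

25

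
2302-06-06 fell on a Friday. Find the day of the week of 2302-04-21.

Count forward from the earlier date (April 21, 2302) to the later (June 6, 2302):
April 2302: 30 − 21 = 9 days remain.
Then May (31): 31 days.
June 1–6, 2302: 6 days.
Total: 9 + 31 + 6 = 46 days.
46 mod 7 = 4, so 4 days before Friday is Monday.

Monday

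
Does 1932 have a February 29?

1932 is a leap year.

Yes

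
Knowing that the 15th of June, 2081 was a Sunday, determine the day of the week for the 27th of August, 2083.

June 15, 2081 → June 15, 2082: 365 days.
June 15, 2082 → June 15, 2083: 365 days.
June 2083: 30 − 15 = 15 days remain.
Then July (31): 31 days.
August 1–27, 2083: 27 days.
Residual: 73 days.
Total: 803 days.
803 mod 7 = 5, so 5 days after Sunday is Friday.

Friday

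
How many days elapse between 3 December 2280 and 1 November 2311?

11289

Day-of-year of December 3, 2280: 338.
Day-of-year of November 1, 2311: 305.
2280 has 366 days, so 366 − 338 = 28 days remain in 2280.
Full years 2281–2310: 24 common + 6 leap = 24×365 + 6×366 = 10956 days.
Total: 28 + 10956 + 305 = 11289 days.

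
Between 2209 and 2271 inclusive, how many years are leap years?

15

Years divisible by 4: 2212, 2216, …, 2268 — 15 in all.
No century exceptions apply. Count: 15.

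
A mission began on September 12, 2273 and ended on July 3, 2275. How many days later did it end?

659

September 2273: 30 − 12 = 18 days remain.
Then 21 full months totalling 638 days.
July 1–3, 2275: 3 days.
Total: 18 + 638 + 3 = 659 days.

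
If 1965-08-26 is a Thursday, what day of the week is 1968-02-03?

August 26, 1965 → August 26, 1966: 365 days.
August 26, 1966 → August 26, 1967: 365 days.
August 1967: 31 − 26 = 5 days remain.
Then September (30), October (31), November (30), December (31), January (31): 30 + 31 + 30 + 31 + 31 = 153 days.
February 1–3, 1968: 3 days (1968 is a leap year).
Residual: 161 days.
Total: 891 days.
891 mod 7 = 2, so 2 days after Thursday is Saturday.

Saturday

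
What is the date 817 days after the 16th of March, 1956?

the 11th of June, 1958

Count 817 days after March 16, 1956:
Day-of-year of March 16, 1956: 76.
Day-of-year of June 11, 1958: 162.
1956 has 366 days, so 366 − 76 = 290 days remain in 1956.
Full years: 1957: 365. Sum = 365.
Total: 290 + 365 + 162 = 817 days.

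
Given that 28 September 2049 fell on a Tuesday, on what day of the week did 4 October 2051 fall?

Wednesday

Day-of-year of September 28, 2049: 271.
Day-of-year of October 4, 2051: 277.
2049 has 365 days, so 365 − 271 = 94 days remain in 2049.
Full years: 2050: 365. Sum = 365.
Total: 94 + 365 + 277 = 736 days.
736 mod 7 = 1, so 1 day after Tuesday is Wednesday.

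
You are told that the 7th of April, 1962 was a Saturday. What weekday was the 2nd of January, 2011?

Day-of-year of April 7, 1962: 97.
Day-of-year of January 2, 2011: 2.
1962 has 365 days, so 365 − 97 = 268 days remain in 1962.
Full years 1963–2010: 36 common + 12 leap = 36×365 + 12×366 = 17532 days.
Total: 268 + 17532 + 2 = 17802 days.
17802 mod 7 = 1, so 1 day after Saturday is Sunday.

Sunday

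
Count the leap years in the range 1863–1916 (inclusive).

13

Years divisible by 4: 1864, 1868, …, 1916 — 14 in all.
Of these, 1900 is divisible by 100 but not 400, so not leap.
Leap years: 14 − 1 = 13.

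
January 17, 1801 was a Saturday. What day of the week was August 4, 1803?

January 1801: 31 − 17 = 14 days remain.
Then 30 full months totalling 911 days.
August 1–4, 1803: 4 days.
Total: 14 + 911 + 4 = 929 days.
929 mod 7 = 5, so 5 days after Saturday is Thursday.

Thursday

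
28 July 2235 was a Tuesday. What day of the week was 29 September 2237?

July 2235: 31 − 28 = 3 days remain.
Then 25 full months totalling 762 days.
September 1–29, 2237: 29 days.
Total: 3 + 762 + 29 = 794 days.
794 mod 7 = 3, so 3 days after Tuesday is Friday.

Friday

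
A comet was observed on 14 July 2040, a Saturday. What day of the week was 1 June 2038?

Tuesday

Count forward from the earlier date (June 1, 2038) to the later (July 14, 2040):
Day-of-year of June 1, 2038: 152.
Day-of-year of July 14, 2040: 196.
2038 has 365 days, so 365 − 152 = 213 days remain in 2038.
Full years: 2039: 365. Sum = 365.
Total: 213 + 365 + 196 = 774 days.
774 mod 7 = 4, so 4 days before Saturday is Tuesday.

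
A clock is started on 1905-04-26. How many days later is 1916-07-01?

4084

Day-of-year of April 26, 1905: 116.
Day-of-year of July 1, 1916: 183.
1905 has 365 days, so 365 − 116 = 249 days remain in 1905.
Full years 1906–1915: 8 common + 2 leap = 8×365 + 2×366 = 3652 days.
Total: 249 + 3652 + 183 = 4084 days.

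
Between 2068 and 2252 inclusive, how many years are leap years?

45

Years divisible by 4: 2068, 2072, …, 2252 — 47 in all.
Of these, 2100, 2200 are divisible by 100 but not 400, so not leap.
Leap years: 47 − 2 = 45.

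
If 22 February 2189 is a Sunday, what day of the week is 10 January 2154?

Count forward from the earlier date (January 10, 2154) to the later (February 22, 2189):
Day-of-year of January 10, 2154: 10.
Day-of-year of February 22, 2189: 53.
2154 has 365 days, so 365 − 10 = 355 days remain in 2154.
Full years 2155–2188: 25 common + 9 leap = 25×365 + 9×366 = 12419 days.
Total: 355 + 12419 + 53 = 12827 days.
12827 mod 7 = 3, so 3 days before Sunday is Thursday.

Thursday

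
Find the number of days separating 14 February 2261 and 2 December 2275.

5404

From February 14, 2261 to February 14, 2275: 14 years, of which 3 contain a Feb 29 — 11×365 + 3×366 = 5113 days.
February 2275: 28 − 14 = 14 days remain (2275 is not a leap year, so February has 28 days).
Then 9 full months totalling 275 days.
December 1–2, 2275: 2 days.
Residual: 291 days.
Total: 5404 days.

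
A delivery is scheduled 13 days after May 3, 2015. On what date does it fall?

May 16, 2015

Count 13 days after May 3, 2015:
Within May 2015: 16 − 3 = 13 days.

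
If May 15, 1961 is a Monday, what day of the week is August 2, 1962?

May 15, 1961 → May 15, 1962: 365 days.
May 1962: 31 − 15 = 16 days remain.
Then June (30), July (31): 30 + 31 = 61 days.
August 1–2, 1962: 2 days.
Residual: 79 days.
Total: 444 days.
444 mod 7 = 3, so 3 days after Monday is Thursday.

Thursday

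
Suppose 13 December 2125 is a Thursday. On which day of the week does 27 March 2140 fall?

Sunday

Day-of-year of December 13, 2125: 347.
Day-of-year of March 27, 2140: 87.
2125 has 365 days, so 365 − 347 = 18 days remain in 2125.
Full years 2126–2139: 11 common + 3 leap = 11×365 + 3×366 = 5113 days.
Total: 18 + 5113 + 87 = 5218 days.
5218 mod 7 = 3, so 3 days after Thursday is Sunday.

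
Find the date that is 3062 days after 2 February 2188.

21 June 2196

Count 3062 days after February 2, 2188:
Day-of-year of February 2, 2188: 33.
Day-of-year of June 21, 2196: 173.
2188 has 366 days, so 366 − 33 = 333 days remain in 2188.
Full years 2189–2195: 6 common + 1 leap = 6×365 + 1×366 = 2556 days.
Total: 333 + 2556 + 173 = 3062 days.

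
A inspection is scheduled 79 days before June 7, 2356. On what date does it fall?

March 20, 2356

Count 79 days before June 7, 2356:
March 2356: 31 − 20 = 11 days remain.
Then April (30), May (31): 30 + 31 = 61 days.
June 1–7, 2356: 7 days.
Total: 11 + 61 + 7 = 79 days.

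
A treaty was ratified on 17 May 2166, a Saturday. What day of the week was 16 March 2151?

Tuesday

Count forward from the earlier date (March 16, 2151) to the later (May 17, 2166):
Day-of-year of March 16, 2151: 75.
Day-of-year of May 17, 2166: 137.
2151 has 365 days, so 365 − 75 = 290 days remain in 2151.
Full years 2152–2165: 10 common + 4 leap = 10×365 + 4×366 = 5114 days.
Total: 290 + 5114 + 137 = 5541 days.
5541 mod 7 = 4, so 4 days before Saturday is Tuesday.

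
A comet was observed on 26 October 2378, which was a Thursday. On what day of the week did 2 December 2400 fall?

Saturday

From October 26, 2378 to October 26, 2400: 22 years, of which 6 contain a Feb 29 — 16×365 + 6×366 = 8036 days.
(2400 is a leap year (divisible by 400).)
October 2400: 31 − 26 = 5 days remain.
Then November (30): 30 days.
December 1–2, 2400: 2 days.
Residual: 37 days.
Total: 8073 days.
8073 mod 7 = 2, so 2 days after Thursday is Saturday.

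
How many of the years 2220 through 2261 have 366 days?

Years divisible by 4 in [2220, 2261]: 2220, 2224, 2228, 2232, 2236, 2240, 2244, 2248, 2252, 2256, 2260.
No century exceptions apply. Count: 11.

11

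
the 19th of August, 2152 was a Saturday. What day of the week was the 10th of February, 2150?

Count forward from the earlier date (February 10, 2150) to the later (August 19, 2152):
February 10, 2150 → February 10, 2151: 365 days.
February 10, 2151 → February 10, 2152: 365 days.
February 2152: 29 − 10 = 19 days remain (2152 is a leap year, so February has 29 days).
Then March (31), April (30), May (31), June (30), July (31): 31 + 30 + 31 + 30 + 31 = 153 days.
August 1–19, 2152: 19 days.
Residual: 191 days.
Total: 921 days.
921 mod 7 = 4, so 4 days before Saturday is Tuesday.

Tuesday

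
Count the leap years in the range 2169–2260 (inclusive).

22

Years divisible by 4: 2172, 2176, …, 2260 — 23 in all.
Of these, 2200 is divisible by 100 but not 400, so not leap.
Leap years: 23 − 1 = 22.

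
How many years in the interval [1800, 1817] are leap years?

Years divisible by 4 in [1800, 1817]: 1800, 1804, 1808, 1812, 1816.
Of these, 1800 is divisible by 100 but not 400, so not leap.
Leap years: 5 − 1 = 4.

4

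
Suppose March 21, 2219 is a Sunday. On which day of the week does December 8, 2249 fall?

From March 21, 2219 to March 21, 2249: 30 years, of which 8 contain a Feb 29 — 22×365 + 8×366 = 10958 days.
March 2249: 31 − 21 = 10 days remain.
Then April (30), May (31), June (30), July (31), August (31), September (30), October (31), November (30): 30 + 31 + 30 + 31 + 31 + 30 + 31 + 30 = 244 days.
December 1–8, 2249: 8 days.
Residual: 262 days.
Total: 11220 days.
11220 mod 7 = 6, so 6 days after Sunday is Saturday.

Saturday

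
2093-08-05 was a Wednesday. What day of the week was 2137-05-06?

Monday

Day-of-year of August 5, 2093: 217.
Day-of-year of May 6, 2137: 126.
2093 has 365 days, so 365 − 217 = 148 days remain in 2093.
Full years 2094–2136: 33 common + 10 leap = 33×365 + 10×366 = 15705 days.
Total: 148 + 15705 + 126 = 15979 days.
15979 mod 7 = 5, so 5 days after Wednesday is Monday.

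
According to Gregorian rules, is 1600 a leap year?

Yes

1600 is a leap year (divisible by 400).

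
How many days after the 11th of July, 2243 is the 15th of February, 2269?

Day-of-year of July 11, 2243: 192.
Day-of-year of February 15, 2269: 46.
2243 has 365 days, so 365 − 192 = 173 days remain in 2243.
Full years 2244–2268: 18 common + 7 leap = 18×365 + 7×366 = 9132 days.
Total: 173 + 9132 + 46 = 9351 days.

9351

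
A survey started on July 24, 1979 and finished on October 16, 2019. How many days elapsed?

Day-of-year of July 24, 1979: 205.
Day-of-year of October 16, 2019: 289.
1979 has 365 days, so 365 − 205 = 160 days remain in 1979.
Full years 1980–2018: 29 common + 10 leap = 29×365 + 10×366 = 14245 days.
Total: 160 + 14245 + 289 = 14694 days.

14694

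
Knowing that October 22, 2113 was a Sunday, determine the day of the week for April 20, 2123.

Tuesday

Day-of-year of October 22, 2113: 295.
Day-of-year of April 20, 2123: 110.
2113 has 365 days, so 365 − 295 = 70 days remain in 2113.
Full years 2114–2122: 7 common + 2 leap = 7×365 + 2×366 = 3287 days.
Total: 70 + 3287 + 110 = 3467 days.
3467 mod 7 = 2, so 2 days after Sunday is Tuesday.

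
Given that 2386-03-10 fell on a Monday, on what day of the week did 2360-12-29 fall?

Thursday

Count forward from the earlier date (December 29, 2360) to the later (March 10, 2386):
Day-of-year of December 29, 2360: 364.
Day-of-year of March 10, 2386: 69.
2360 has 366 days, so 366 − 364 = 2 days remain in 2360.
Full years 2361–2385: 19 common + 6 leap = 19×365 + 6×366 = 9131 days.
Total: 2 + 9131 + 69 = 9202 days.
9202 mod 7 = 4, so 4 days before Monday is Thursday.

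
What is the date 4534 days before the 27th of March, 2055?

the 27th of October, 2042

Count 4534 days before March 27, 2055:
From October 27, 2042 to October 27, 2054: 12 years, of which 3 contain a Feb 29 — 9×365 + 3×366 = 4383 days.
October 2054: 31 − 27 = 4 days remain.
Then November (30), December (31), January (31), February 2055 (28): 30 + 31 + 31 + 28 = 120 days.
March 1–27, 2055: 27 days.
Residual: 151 days.
Total: 4534 days.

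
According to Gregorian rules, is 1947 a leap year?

1947 is not a leap year.

No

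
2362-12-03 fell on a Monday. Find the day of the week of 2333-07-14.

Count forward from the earlier date (July 14, 2333) to the later (December 3, 2362):
From July 14, 2333 to July 14, 2362: 29 years, of which 7 contain a Feb 29 — 22×365 + 7×366 = 10592 days.
July 2362: 31 − 14 = 17 days remain.
Then August (31), September (30), October (31), November (30): 31 + 30 + 31 + 30 = 122 days.
December 1–3, 2362: 3 days.
Residual: 142 days.
Total: 10734 days.
10734 mod 7 = 3, so 3 days before Monday is Friday.

Friday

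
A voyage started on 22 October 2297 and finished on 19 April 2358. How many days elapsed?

22093

From October 22, 2297 to October 22, 2357: 60 years, of which 14 contain a Feb 29 — 46×365 + 14×366 = 21914 days.
(2300 is not a leap year (divisible by 100 but not 400).)
October 2357: 31 − 22 = 9 days remain.
Then November (30), December (31), January (31), February 2358 (28), March (31): 30 + 31 + 31 + 28 + 31 = 151 days.
April 1–19, 2358: 19 days.
Residual: 179 days.
Total: 22093 days.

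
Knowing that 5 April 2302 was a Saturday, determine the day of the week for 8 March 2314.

Sunday

Day-of-year of April 5, 2302: 95.
Day-of-year of March 8, 2314: 67.
2302 has 365 days, so 365 − 95 = 270 days remain in 2302.
Full years 2303–2313: 8 common + 3 leap = 8×365 + 3×366 = 4018 days.
Total: 270 + 4018 + 67 = 4355 days.
4355 mod 7 = 1, so 1 day after Saturday is Sunday.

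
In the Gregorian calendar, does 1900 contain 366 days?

No

1900 is not a leap year (divisible by 100 but not 400).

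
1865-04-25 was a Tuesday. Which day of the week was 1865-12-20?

Wednesday

April 1865: 30 − 25 = 5 days remain.
Then May (31), June (30), July (31), August (31), September (30), October (31), November (30): 31 + 30 + 31 + 31 + 30 + 31 + 30 = 214 days.
December 1–20, 1865: 20 days.
Total: 5 + 214 + 20 = 239 days.
239 mod 7 = 1, so 1 day after Tuesday is Wednesday.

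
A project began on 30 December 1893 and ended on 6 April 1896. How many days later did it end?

Day-of-year of December 30, 1893: 364.
Day-of-year of April 6, 1896: 97.
1893 has 365 days, so 365 − 364 = 1 days remain in 1893.
Full years: 1894: 365; 1895: 365. Sum = 730.
Total: 1 + 730 + 97 = 828 days.

828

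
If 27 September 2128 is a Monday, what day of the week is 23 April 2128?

Friday

Count forward from the earlier date (April 23, 2128) to the later (September 27, 2128):
April 2128: 30 − 23 = 7 days remain.
Then May (31), June (30), July (31), August (31): 31 + 30 + 31 + 31 = 123 days.
September 1–27, 2128: 27 days.
Total: 7 + 123 + 27 = 157 days.
157 mod 7 = 3, so 3 days before Monday is Friday.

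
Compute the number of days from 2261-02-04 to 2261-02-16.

Within February 2261: 16 − 4 = 12 days.

12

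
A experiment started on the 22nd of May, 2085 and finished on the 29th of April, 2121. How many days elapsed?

13125

From May 22, 2085 to May 22, 2120: 35 years, of which 8 contain a Feb 29 — 27×365 + 8×366 = 12783 days.
(2100 is not a leap year (divisible by 100 but not 400).)
May 2120: 31 − 22 = 9 days remain.
Then 10 full months totalling 304 days.
April 1–29, 2121: 29 days.
Residual: 342 days.
Total: 13125 days.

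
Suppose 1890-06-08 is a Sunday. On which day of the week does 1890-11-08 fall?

Saturday

June 1890: 30 − 8 = 22 days remain.
Then July (31), August (31), September (30), October (31): 31 + 31 + 30 + 31 = 123 days.
November 1–8, 1890: 8 days.
Total: 22 + 123 + 8 = 153 days.
153 mod 7 = 6, so 6 days after Sunday is Saturday.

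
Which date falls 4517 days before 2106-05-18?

2094-01-03

Count 4517 days before May 18, 2106:
From January 3, 2094 to January 3, 2106: 12 years, of which 2 contain a Feb 29 — 10×365 + 2×366 = 4382 days.
(2100 is not a leap year (divisible by 100 but not 400).)
January 2106: 31 − 3 = 28 days remain.
Then February 2106 (28), March (31), April (30): 28 + 31 + 30 = 89 days.
May 1–18, 2106: 18 days.
Residual: 135 days.
Total: 4517 days.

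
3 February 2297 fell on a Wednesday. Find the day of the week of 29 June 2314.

Monday

Day-of-year of February 3, 2297: 34.
Day-of-year of June 29, 2314: 180.
2297 has 365 days, so 365 − 34 = 331 days remain in 2297.
Full years 2298–2313: 13 common + 3 leap = 13×365 + 3×366 = 5843 days.
Total: 331 + 5843 + 180 = 6354 days.
6354 mod 7 = 5, so 5 days after Wednesday is Monday.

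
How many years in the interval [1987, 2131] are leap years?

Years divisible by 4: 1988, 1992, …, 2128 — 36 in all.
Of these, 2100 is divisible by 100 but not 400, so not leap.
2000 is divisible by 400, so still leap.
Leap years: 36 − 1 = 35.

35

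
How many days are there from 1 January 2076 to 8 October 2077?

January 1, 2076 → January 1, 2077: 366 days (2076 is a leap year).
January 2077: 31 − 1 = 30 days remain.
Then February 2077 (28), March (31), April (30), May (31), June (30), July (31), August (31), September (30): 28 + 31 + 30 + 31 + 30 + 31 + 31 + 30 = 242 days.
October 1–8, 2077: 8 days.
Residual: 280 days.
Total: 646 days.

646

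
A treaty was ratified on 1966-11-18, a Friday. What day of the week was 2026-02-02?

Monday

From November 18, 1966 to November 18, 2025: 59 years, of which 15 contain a Feb 29 — 44×365 + 15×366 = 21550 days.
(2000 is a leap year (divisible by 400).)
November 2025: 30 − 18 = 12 days remain.
Then December (31), January (31): 31 + 31 = 62 days.
February 1–2, 2026: 2 days (2026 is not a leap year).
Residual: 76 days.
Total: 21626 days.
21626 mod 7 = 3, so 3 days after Friday is Monday.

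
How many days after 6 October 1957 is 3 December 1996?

14303

From October 6, 1957 to October 6, 1996: 39 years, of which 10 contain a Feb 29 — 29×365 + 10×366 = 14245 days.
October 1996: 31 − 6 = 25 days remain.
Then November (30): 30 days.
December 1–3, 1996: 3 days.
Residual: 58 days.
Total: 14303 days.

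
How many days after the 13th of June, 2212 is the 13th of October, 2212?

122

June 2212: 30 − 13 = 17 days remain.
Then July (31), August (31), September (30): 31 + 31 + 30 = 92 days.
October 1–13, 2212: 13 days.
Total: 17 + 92 + 13 = 122 days.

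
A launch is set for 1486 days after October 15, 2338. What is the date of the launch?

November 9, 2342

Count 1486 days after October 15, 2338:
Day-of-year of October 15, 2338: 288.
Day-of-year of November 9, 2342: 313.
2338 has 365 days, so 365 − 288 = 77 days remain in 2338.
Full years: 2339: 365; 2340: 366; 2341: 365. Sum = 1096.
Total: 77 + 1096 + 313 = 1486 days.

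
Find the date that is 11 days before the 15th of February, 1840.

the 4th of February, 1840

Count 11 days before February 15, 1840:
Within February 1840: 15 − 4 = 11 days.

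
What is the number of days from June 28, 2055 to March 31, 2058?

1007

June 28, 2055 → June 28, 2056: 366 days (2056 is a leap year).
June 28, 2056 → June 28, 2057: 365 days.
June 2057: 30 − 28 = 2 days remain.
Then July (31), August (31), September (30), October (31), November (30), December (31), January (31), February 2058 (28): 31 + 31 + 30 + 31 + 30 + 31 + 31 + 28 = 243 days.
March 1–31, 2058: 31 days.
Residual: 276 days.
Total: 1007 days.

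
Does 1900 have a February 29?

No

1900 is not a leap year (divisible by 100 but not 400).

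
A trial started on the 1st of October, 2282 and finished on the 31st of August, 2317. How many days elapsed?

From October 1, 2282 to October 1, 2316: 34 years, of which 8 contain a Feb 29 — 26×365 + 8×366 = 12418 days.
(2300 is not a leap year (divisible by 100 but not 400).)
October 2316: 31 − 1 = 30 days remain.
Then 9 full months totalling 273 days.
August 1–31, 2317: 31 days.
Residual: 334 days.
Total: 12752 days.

12752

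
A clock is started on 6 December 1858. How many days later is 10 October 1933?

Day-of-year of December 6, 1858: 340.
Day-of-year of October 10, 1933: 283.
1858 has 365 days, so 365 − 340 = 25 days remain in 1858.
Full years 1859–1932: 56 common + 18 leap = 56×365 + 18×366 = 27028 days.
Total: 25 + 27028 + 283 = 27336 days.

27336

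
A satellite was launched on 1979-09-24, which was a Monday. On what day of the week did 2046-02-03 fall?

Day-of-year of September 24, 1979: 267.
Day-of-year of February 3, 2046: 34.
1979 has 365 days, so 365 − 267 = 98 days remain in 1979.
Full years 1980–2045: 49 common + 17 leap = 49×365 + 17×366 = 24107 days.
Total: 98 + 24107 + 34 = 24239 days.
24239 mod 7 = 5, so 5 days after Monday is Saturday.

Saturday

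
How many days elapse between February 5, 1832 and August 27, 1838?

2395

Day-of-year of February 5, 1832: 36.
Day-of-year of August 27, 1838: 239.
1832 has 366 days, so 366 − 36 = 330 days remain in 1832.
Full years: 1833: 365; 1834: 365; 1835: 365; 1836: 366; 1837: 365. Sum = 1826.
Total: 330 + 1826 + 239 = 2395 days.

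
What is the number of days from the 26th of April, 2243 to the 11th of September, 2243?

April 2243: 30 − 26 = 4 days remain.
Then May (31), June (30), July (31), August (31): 31 + 30 + 31 + 31 = 123 days.
September 1–11, 2243: 11 days.
Total: 4 + 123 + 11 = 138 days.

138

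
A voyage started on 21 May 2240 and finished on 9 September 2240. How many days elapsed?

May 2240: 31 − 21 = 10 days remain.
Then June (30), July (31), August (31): 30 + 31 + 31 = 92 days.
September 1–9, 2240: 9 days.
Total: 10 + 92 + 9 = 111 days.

111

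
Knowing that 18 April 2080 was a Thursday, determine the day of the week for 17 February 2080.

Saturday

Count forward from the earlier date (February 17, 2080) to the later (April 18, 2080):
February 2080: 29 − 17 = 12 days remain (2080 is a leap year, so February has 29 days).
Then March (31): 31 days.
April 1–18, 2080: 18 days.
Total: 12 + 31 + 18 = 61 days.
61 mod 7 = 5, so 5 days before Thursday is Saturday.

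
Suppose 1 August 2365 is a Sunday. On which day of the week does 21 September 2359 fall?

Monday

Count forward from the earlier date (September 21, 2359) to the later (August 1, 2365):
Day-of-year of September 21, 2359: 264.
Day-of-year of August 1, 2365: 213.
2359 has 365 days, so 365 − 264 = 101 days remain in 2359.
Full years: 2360: 366; 2361: 365; 2362: 365; 2363: 365; 2364: 366. Sum = 1827.
Total: 101 + 1827 + 213 = 2141 days.
2141 mod 7 = 6, so 6 days before Sunday is Monday.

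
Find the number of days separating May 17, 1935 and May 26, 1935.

Within May 1935: 26 − 17 = 9 days.

9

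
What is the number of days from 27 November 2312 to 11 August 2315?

987

November 27, 2312 → November 27, 2313: 365 days.
November 27, 2313 → November 27, 2314: 365 days.
November 2314: 30 − 27 = 3 days remain.
Then December (31), January (31), February 2315 (28), March (31), April (30), May (31), June (30), July (31): 31 + 31 + 28 + 31 + 30 + 31 + 30 + 31 = 243 days.
August 1–11, 2315: 11 days.
Residual: 257 days.
Total: 987 days.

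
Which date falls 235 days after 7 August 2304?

30 March 2305

Count 235 days after August 7, 2304:
Day-of-year of August 7, 2304: 220.
Day-of-year of March 30, 2305: 89.
2304 has 366 days, so 366 − 220 = 146 days remain in 2304.
Total: 146 + 89 = 235 days.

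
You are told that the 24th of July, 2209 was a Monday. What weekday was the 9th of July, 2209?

Sunday

Count forward from the earlier date (July 9, 2209) to the later (July 24, 2209):
Within July 2209: 24 − 9 = 15 days.
15 mod 7 = 1, so 1 day before Monday is Sunday.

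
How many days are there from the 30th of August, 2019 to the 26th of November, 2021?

August 2019: 31 − 30 = 1 day remains.
Then 26 full months totalling 792 days.
November 1–26, 2021: 26 days.
Total: 1 + 792 + 26 = 819 days.

819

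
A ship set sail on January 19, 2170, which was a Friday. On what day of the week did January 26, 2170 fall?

Within January 2170: 26 − 19 = 7 days.
7 is a multiple of 7, so January 26, 2170 falls on the same weekday: Friday.

Friday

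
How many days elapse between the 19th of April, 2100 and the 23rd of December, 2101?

613

Day-of-year of April 19, 2100: 109.
Day-of-year of December 23, 2101: 357.
2100 has 365 days, so 365 − 109 = 256 days remain in 2100.
Total: 256 + 357 = 613 days.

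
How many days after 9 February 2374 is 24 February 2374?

Within February 2374: 24 − 9 = 15 days.

15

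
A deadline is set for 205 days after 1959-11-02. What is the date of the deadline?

1960-05-25

Count 205 days after November 2, 1959:
Day-of-year of November 2, 1959: 306.
Day-of-year of May 25, 1960: 146.
1959 has 365 days, so 365 − 306 = 59 days remain in 1959.
Total: 59 + 146 = 205 days.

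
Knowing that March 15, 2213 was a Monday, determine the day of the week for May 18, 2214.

Wednesday

Day-of-year of March 15, 2213: 74.
Day-of-year of May 18, 2214: 138.
2213 has 365 days, so 365 − 74 = 291 days remain in 2213.
Total: 291 + 138 = 429 days.
429 mod 7 = 2, so 2 days after Monday is Wednesday.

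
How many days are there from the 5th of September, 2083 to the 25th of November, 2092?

3369

From September 5, 2083 to September 5, 2092: 9 years, of which 3 contain a Feb 29 — 6×365 + 3×366 = 3288 days.
September 2092: 30 − 5 = 25 days remain.
Then October (31): 31 days.
November 1–25, 2092: 25 days.
Residual: 81 days.
Total: 3369 days.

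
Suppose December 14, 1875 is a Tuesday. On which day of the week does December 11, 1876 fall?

Day-of-year of December 14, 1875: 348.
Day-of-year of December 11, 1876: 346.
1875 has 365 days, so 365 − 348 = 17 days remain in 1875.
Total: 17 + 346 = 363 days.
363 mod 7 = 6, so 6 days after Tuesday is Monday.

Monday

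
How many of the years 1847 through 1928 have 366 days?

Years divisible by 4: 1848, 1852, …, 1928 — 21 in all.
Of these, 1900 is divisible by 100 but not 400, so not leap.
Leap years: 21 − 1 = 20.

20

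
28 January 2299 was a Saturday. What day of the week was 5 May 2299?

January 2299: 31 − 28 = 3 days remain.
Then February 2299 (28), March (31), April (30): 28 + 31 + 30 = 89 days.
May 1–5, 2299: 5 days.
Total: 3 + 89 + 5 = 97 days.
97 mod 7 = 6, so 6 days after Saturday is Friday.

Friday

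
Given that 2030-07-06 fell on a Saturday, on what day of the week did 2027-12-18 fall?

Count forward from the earlier date (December 18, 2027) to the later (July 6, 2030):
December 18, 2027 → December 18, 2028: 366 days (2028 is a leap year).
December 18, 2028 → December 18, 2029: 365 days.
December 2029: 31 − 18 = 13 days remain.
Then January (31), February 2030 (28), March (31), April (30), May (31), June (30): 31 + 28 + 31 + 30 + 31 + 30 = 181 days.
July 1–6, 2030: 6 days.
Residual: 200 days.
Total: 931 days.
931 is a multiple of 7, so 2027-12-18 falls on the same weekday: Saturday.

Saturday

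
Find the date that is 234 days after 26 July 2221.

17 March 2222

Count 234 days after July 26, 2221:
Day-of-year of July 26, 2221: 207.
Day-of-year of March 17, 2222: 76.
2221 has 365 days, so 365 − 207 = 158 days remain in 2221.
Total: 158 + 76 = 234 days.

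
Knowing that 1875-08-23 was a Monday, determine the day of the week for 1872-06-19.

Wednesday

Count forward from the earlier date (June 19, 1872) to the later (August 23, 1875):
Day-of-year of June 19, 1872: 171.
Day-of-year of August 23, 1875: 235.
1872 has 366 days, so 366 − 171 = 195 days remain in 1872.
Full years: 1873: 365; 1874: 365. Sum = 730.
Total: 195 + 730 + 235 = 1160 days.
1160 mod 7 = 5, so 5 days before Monday is Wednesday.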